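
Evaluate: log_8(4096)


We need the exponent such that 8^? = 4096
8^4 = 4096
Therefore log_8(4096) = 4

4


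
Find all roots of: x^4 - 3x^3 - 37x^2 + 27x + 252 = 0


Let p(x) = x^4 - 3x^3 - 37x^2 + 27x + 252. By the rational root theorem (leading coefficient 1), any rational root is an integer divisor of 252: try ±1, ±2, ... in turn.
Test x = 1: value = 240 ≠ 0.
Test x = -1: value = 192 ≠ 0.
Test x = 2: value = 150 ≠ 0.
Test x = -2: value = 90 ≠ 0.
Test x = 3: value = 0 ✓, so (x - 3) is a factor.
Synthetic division by (x - 3): bring down 1; 1(3) - 3 = 0; 0(3) - 37 = -37; (-37)(3) + 27 = -84; (-84)(3) + 252 = 0 → quotient x^3 - 37x - 84, remainder 0.
Continue with the quotient x^3 - 37x - 84 (candidates must divide 84; re-test x = 3 first in case it repeats).
Test x = 3: value = -168 ≠ 0.
Test x = -3: value = 0 ✓, so (x + 3) is a factor.
Synthetic division by (x + 3): bring down 1; 1(-3) + 0 = -3; (-3)(-3) - 37 = -28; (-28)(-3) - 84 = 0 → quotient x^2 - 3x - 28, remainder 0.
Solve the quadratic x^2 - 3x - 28 = 0: discriminant = (-3)^2 - 4(1)(-28) = 9 + 112 = 121.
sqrt(121) = 11, so x = (3 ± 11)/2: x = 7 or x = -4.
Collecting all roots found:

x = -4, x = -3, x = 3, x = 7


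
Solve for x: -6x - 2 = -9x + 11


Starting with: -6x - 2 = -9x + 11
Move all x terms to left: (-6 + 9)x = 11 + 2
Simplify: 3x = 13
Divide both sides by 3: x = 13/3

x = 13/3


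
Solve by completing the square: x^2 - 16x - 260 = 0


Start: x^2 - 16x - 260 = 0
Move constant: x^2 - 16x = 260
Half of -16 is -8, squared is 64
Add 64 to both sides: x^2 - 16x + 64 = 324
(x - 8)^2 = 324
x - 8 = ±18
x = 8 + 18 = 26 or x = 8 - 18 = -10

x = -10, x = 26


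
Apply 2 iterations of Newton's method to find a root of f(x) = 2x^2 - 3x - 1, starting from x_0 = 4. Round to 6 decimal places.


Newton's method: x_(n+1) = x_n - f(x_n)/f'(x_n)
f(x) = 2x^2 - 3x - 1
f'(x) = 4x - 3

Iteration 1:
  f(4.000000) = 19.000000
  f'(4.000000) = 13.000000
  x_1 = 4.000000 - (19.000000)/(13.000000) = 2.538462

Iteration 2:
  f(2.538462) = 4.272189
  f'(2.538462) = 7.153846
  x_2 = 2.538462 - (4.272189)/(7.153846) = 1.941274

x_2 = 1.941274


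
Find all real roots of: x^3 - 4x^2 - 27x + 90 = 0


Let p(x) = x^3 - 4x^2 - 27x + 90. By the rational root theorem (leading coefficient 1), any rational root is an integer divisor of 90: try ±1, ±2, ... in turn.
Test x = 1: value = 60 ≠ 0.
Test x = -1: value = 112 ≠ 0.
Test x = 2: value = 28 ≠ 0.
Test x = -2: value = 120 ≠ 0.
Test x = 3: value = 0 ✓, so (x - 3) is a factor.
Synthetic division by (x - 3): bring down 1; 1(3) - 4 = -1; (-1)(3) - 27 = -30; (-30)(3) + 90 = 0 → quotient x^2 - x - 30, remainder 0.
Solve the quadratic x^2 - x - 30 = 0: discriminant = (-1)^2 - 4(1)(-30) = 1 + 120 = 121.
sqrt(121) = 11, so x = (1 ± 11)/2: x = 6 or x = -5.

x = -5, x = 3, x = 6


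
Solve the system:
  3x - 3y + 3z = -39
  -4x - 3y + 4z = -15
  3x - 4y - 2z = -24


Using Cramer's rule. Expand each determinant along the first row.
D  = 3*[(-3)*(-2) - 4*(-4)] - (-3)*[(-4)*(-2) - 4*3] + 3*[(-4)*(-4) - (-3)*3]
  = 3*(22) - (-3)*(-4) + 3*(25) = 129
Dx = (-39)*[(-3)*(-2) - 4*(-4)] - (-3)*[(-15)*(-2) - 4*(-24)] + 3*[(-15)*(-4) - (-3)*(-24)]
  = (-39)*(22) - (-3)*(126) + 3*(-12) = -516
Dy = 3*[(-15)*(-2) - 4*(-24)] - (-39)*[(-4)*(-2) - 4*3] + 3*[(-4)*(-24) - (-15)*3]
  = 3*(126) - (-39)*(-4) + 3*(141) = 645
Dz = 3*[(-3)*(-24) - (-15)*(-4)] - (-3)*[(-4)*(-24) - (-15)*3] + (-39)*[(-4)*(-4) - (-3)*3]
  = 3*(12) - (-3)*(141) + (-39)*(25) = -516
x = Dx/D = -516/129 = -4, y = Dy/D = 645/129 = 5, z = Dz/D = -516/129 = -4
Check eq1: (3)(-4) + (-3)(5) + (3)(-4) = -39 = -39 ✓
Check eq2: (-4)(-4) + (-3)(5) + (4)(-4) = -15 = -15 ✓
Check eq3: (3)(-4) + (-4)(5) + (-2)(-4) = -24 = -24 ✓

x = -4, y = 5, z = -4


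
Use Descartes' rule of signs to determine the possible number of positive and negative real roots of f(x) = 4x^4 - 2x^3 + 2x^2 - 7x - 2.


Descartes' rule of signs:

For positive roots, count sign changes in f(x) = 4x^4 - 2x^3 + 2x^2 - 7x - 2:
Signs of coefficients: +, -, +, -, -
Number of sign changes: 3
Possible positive real roots: 3, 1

For negative roots, examine f(-x) = 4x^4 + 2x^3 + 2x^2 + 7x - 2:
Signs of coefficients: +, +, +, +, -
Number of sign changes: 1
Possible negative real roots: 1

Positive roots: 3 or 1; Negative roots: 1


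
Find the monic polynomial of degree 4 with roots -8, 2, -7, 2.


A monic polynomial with roots -8, 2, -7, 2 is:
p(x) = (x + 8)(x - 2)(x + 7)(x - 2)
After multiplying by (x + 8): x + 8
After multiplying by (x - 2): x^2 + 6x - 16
After multiplying by (x + 7): x^3 + 13x^2 + 26x - 112
After multiplying by (x - 2): x^4 + 11x^3 - 164x + 224

x^4 + 11x^3 - 164x + 224


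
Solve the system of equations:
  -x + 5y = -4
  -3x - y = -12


Using Cramer's rule:
Determinant D = (-1)(-1) - (-3)(5) = 1 + 15 = 16
Dx = (-4)(-1) - (-12)(5) = 4 + 60 = 64
Dy = (-1)(-12) - (-3)(-4) = 12 - 12 = 0
x = Dx/D = 64/16 = 4
y = Dy/D = 0/16 = 0

x = 4, y = 0


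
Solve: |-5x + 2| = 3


An absolute value equation |expr| = 3 gives two cases:
Case 1: -5x + 2 = 3
  -5x = 1, so x = -1/5
Case 2: -5x + 2 = -3
  -5x = -5, so x = 1

x = -1/5, x = 1


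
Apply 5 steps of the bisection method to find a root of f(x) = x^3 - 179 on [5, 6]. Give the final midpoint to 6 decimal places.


f(x) = x^3 - 179
f(5) = -54 < 0
f(6) = 37 > 0

Step 1: midpoint = (5.000000 + 6.000000)/2 = 5.500000
  f(5.500000) = -12.625000
  f(mid) < 0, so root is in [5.500000, 6.000000]

Step 2: midpoint = (5.500000 + 6.000000)/2 = 5.750000
  f(5.750000) = 11.109375
  f(mid) > 0, so root is in [5.500000, 5.750000]

Step 3: midpoint = (5.500000 + 5.750000)/2 = 5.625000
  f(5.625000) = -1.021484
  f(mid) < 0, so root is in [5.625000, 5.750000]

Step 4: midpoint = (5.625000 + 5.750000)/2 = 5.687500
  f(5.687500) = 4.977295
  f(mid) > 0, so root is in [5.625000, 5.687500]

Step 5: midpoint = (5.625000 + 5.687500)/2 = 5.656250
  f(5.656250) = 1.961334
  f(mid) > 0, so root is in [5.625000, 5.656250]

midpoint = 5.656250


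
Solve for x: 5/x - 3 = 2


Subtract -3 from both sides: 5/x = 5
Multiply both sides by x: 5 = 5 * x
Divide by 5: x = 1

x = 1


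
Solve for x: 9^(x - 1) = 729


Express both sides with the same base.
729 = 9^3
Since the bases match, equate exponents: x - 1 = 3
So x = 3 - (-1) = 4

x = 4


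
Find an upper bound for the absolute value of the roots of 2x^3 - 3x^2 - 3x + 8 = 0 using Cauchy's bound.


Cauchy's bound: all roots r satisfy |r| <= 1 + max(|a_i/a_n|) for i = 0,...,n-1
where a_n is the leading coefficient.

Coefficients: [2, -3, -3, 8]
Leading coefficient a_n = 2
Ratios |a_i/a_n|: 3/2, 3/2, 4
Maximum ratio: 4
Cauchy's bound: |r| <= 1 + 4 = 5

Upper bound = 5


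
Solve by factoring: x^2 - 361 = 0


We need two numbers that multiply to -361 and add to 0.
Those numbers are -19 and 19 (since (-19) * 19 = -361 and (-19) + 19 = 0).
So x^2 - 361 = (x - 19)(x + 19) = 0
Setting each factor to zero: x = 19 or x = -19

x = -19, x = 19


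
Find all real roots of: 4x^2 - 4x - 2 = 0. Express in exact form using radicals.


Using the quadratic formula: x = (-b ± sqrt(b^2 - 4ac)) / (2a)
Here a = 4, b = -4, c = -2
Discriminant = b^2 - 4ac = (-4)^2 - 4(4)(-2) = 16 + 32 = 48
Since discriminant = 48 > 0, there are two real roots.
x = (4 ± 4*sqrt(3)) / 8
Simplifying: x = (1 ± sqrt(3)) / 2
Numerically: x ≈ 1.3660 or x ≈ -0.3660

x = (1 + sqrt(3)) / 2 or x = (1 - sqrt(3)) / 2


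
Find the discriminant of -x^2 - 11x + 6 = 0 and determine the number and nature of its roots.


For ax^2 + bx + c = 0, discriminant D = b^2 - 4ac
Here a = -1, b = -11, c = 6
D = (-11)^2 - 4(-1)(6) = 121 + 24 = 145

D = 145 > 0 but not a perfect square
The equation has 2 distinct real irrational roots.

Discriminant = 145, 2 distinct real irrational roots


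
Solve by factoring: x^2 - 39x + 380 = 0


We need two numbers that multiply to 380 and add to -39.
Those numbers are -20 and -19 (since (-20) * (-19) = 380 and (-20) + (-19) = -39).
So x^2 - 39x + 380 = (x - 20)(x - 19) = 0
Setting each factor to zero: x = 20 or x = 19

x = 19, x = 20


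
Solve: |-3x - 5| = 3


An absolute value equation |expr| = 3 gives two cases:
Case 1: -3x - 5 = 3
  -3x = 8, so x = -8/3
Case 2: -3x - 5 = -3
  -3x = 2, so x = -2/3

x = -8/3, x = -2/3


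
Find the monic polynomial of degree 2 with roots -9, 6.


A monic polynomial with roots -9, 6 is:
p(x) = (x + 9)(x - 6)
After multiplying by (x + 9): x + 9
After multiplying by (x - 6): x^2 + 3x - 54

x^2 + 3x - 54


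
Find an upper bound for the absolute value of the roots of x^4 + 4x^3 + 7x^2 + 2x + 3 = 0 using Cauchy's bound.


Cauchy's bound: all roots r satisfy |r| <= 1 + max(|a_i/a_n|) for i = 0,...,n-1
where a_n is the leading coefficient.

Coefficients: [1, 4, 7, 2, 3]
Leading coefficient a_n = 1
Ratios |a_i/a_n|: 4, 7, 2, 3
Maximum ratio: 7
Cauchy's bound: |r| <= 1 + 7 = 8

Upper bound = 8


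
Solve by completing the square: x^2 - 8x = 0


Start: x^2 - 8x + 0 = 0
Move constant: x^2 - 8x = 0
Half of -8 is -4, squared is 16
Add 16 to both sides: x^2 - 8x + 16 = 16
(x - 4)^2 = 16
x - 4 = ±4
x = 4 + 4 = 8 or x = 4 - 4 = 0

x = 0, x = 8


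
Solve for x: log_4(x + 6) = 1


Convert to exponential form: x + 6 = 4^1 = 4
x = 4 - 6 = -2
Check: log_4(-2 + 6) = log_4(4) = log_4(4) = 1 ✓

x = -2


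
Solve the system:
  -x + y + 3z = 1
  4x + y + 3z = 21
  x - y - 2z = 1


Using Cramer's rule. Expand each determinant along the first row.
D  = (-1)*[1*(-2) - 3*(-1)] - 1*[4*(-2) - 3*1] + 3*[4*(-1) - 1*1]
  = (-1)*(1) - 1*(-11) + 3*(-5) = -5
Dx = 1*[1*(-2) - 3*(-1)] - 1*[21*(-2) - 3*1] + 3*[21*(-1) - 1*1]
  = 1*(1) - 1*(-45) + 3*(-22) = -20
Dy = (-1)*[21*(-2) - 3*1] - 1*[4*(-2) - 3*1] + 3*[4*1 - 21*1]
  = (-1)*(-45) - 1*(-11) + 3*(-17) = 5
Dz = (-1)*[1*1 - 21*(-1)] - 1*[4*1 - 21*1] + 1*[4*(-1) - 1*1]
  = (-1)*(22) - 1*(-17) + 1*(-5) = -10
x = Dx/D = -20/-5 = 4, y = Dy/D = 5/-5 = -1, z = Dz/D = -10/-5 = 2
Check eq1: (-1)(4) + (1)(-1) + (3)(2) = 1 = 1 ✓
Check eq2: (4)(4) + (1)(-1) + (3)(2) = 21 = 21 ✓
Check eq3: (1)(4) + (-1)(-1) + (-2)(2) = 1 = 1 ✓

x = 4, y = -1, z = 2


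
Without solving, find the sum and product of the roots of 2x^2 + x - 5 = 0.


By Vieta's formulas for ax^2 + bx + c = 0:
  Sum of roots = -b/a
  Product of roots = c/a

Here a = 2, b = 1, c = -5
Sum = -(1)/2 = -1/2
Product = -5/2 = -5/2

Sum = -1/2, Product = -5/2


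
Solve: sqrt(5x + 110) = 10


Square both sides: 5x + 110 = 10^2 = 100
5x = 100 - 110 = -10
x = -2
Check: sqrt(5*(-2) + 110) = sqrt(100) = 10 ✓

x = -2


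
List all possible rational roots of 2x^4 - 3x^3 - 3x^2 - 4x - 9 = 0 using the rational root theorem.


Rational root theorem: possible roots are ±p/q where:
  p divides the constant term (-9): p ∈ {1, 3, 9}
  q divides the leading coefficient (2): q ∈ {1, 2}

All possible rational roots: -9, -9/2, -3, -3/2, -1, -1/2, 1/2, 1, 3/2, 3, 9/2, 9

-9, -9/2, -3, -3/2, -1, -1/2, 1/2, 1, 3/2, 3, 9/2, 9


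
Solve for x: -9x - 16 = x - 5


Starting with: -9x - 16 = x - 5
Move all x terms to left: (-9 - 1)x = -5 + 16
Simplify: -10x = 11
Divide both sides by -10: x = -11/10

x = -11/10


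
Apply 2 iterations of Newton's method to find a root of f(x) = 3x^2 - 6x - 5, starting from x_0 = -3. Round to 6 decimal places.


Newton's method: x_(n+1) = x_n - f(x_n)/f'(x_n)
f(x) = 3x^2 - 6x - 5
f'(x) = 6x - 6

Iteration 1:
  f(-3.000000) = 40.000000
  f'(-3.000000) = -24.000000
  x_1 = -3.000000 - (40.000000)/(-24.000000) = -1.333333

Iteration 2:
  f(-1.333333) = 8.333333
  f'(-1.333333) = -14.000000
  x_2 = -1.333333 - (8.333333)/(-14.000000) = -0.738095

x_2 = -0.738095


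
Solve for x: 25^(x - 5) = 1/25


Express both sides with the same base.
1/25 = 25^(-1)
Since the bases match, equate exponents: x - 5 = -1
So x = -1 - (-5) = 4

x = 4


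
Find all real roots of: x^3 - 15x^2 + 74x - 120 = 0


Let p(x) = x^3 - 15x^2 + 74x - 120. By the rational root theorem (leading coefficient 1), any rational root is an integer divisor of 120: try ±1, ±2, ... in turn.
Test x = 1: value = -60 ≠ 0.
Test x = -1: value = -210 ≠ 0.
Test x = 2: value = -24 ≠ 0.
Test x = -2: value = -336 ≠ 0.
Test x = 3: value = -6 ≠ 0.
Test x = -3: value = -504 ≠ 0.
Test x = 4: value = 0 ✓, so (x - 4) is a factor.
Synthetic division by (x - 4): bring down 1; 1(4) - 15 = -11; (-11)(4) + 74 = 30; 30(4) - 120 = 0 → quotient x^2 - 11x + 30, remainder 0.
Solve the quadratic x^2 - 11x + 30 = 0: discriminant = (-11)^2 - 4(1)(30) = 121 - 120 = 1.
sqrt(1) = 1, so x = (11 ± 1)/2: x = 6 or x = 5.

x = 4, x = 5, x = 6


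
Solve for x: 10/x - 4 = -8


Subtract -4 from both sides: 10/x = -4
Multiply both sides by x: 10 = -4 * x
Divide by -4: x = -5/2

x = -5/2


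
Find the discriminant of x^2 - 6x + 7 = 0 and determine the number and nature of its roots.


For ax^2 + bx + c = 0, discriminant D = b^2 - 4ac
Here a = 1, b = -6, c = 7
D = (-6)^2 - 4(1)(7) = 36 - 28 = 8

D = 8 > 0 but not a perfect square
The equation has 2 distinct real irrational roots.

Discriminant = 8, 2 distinct real irrational roots


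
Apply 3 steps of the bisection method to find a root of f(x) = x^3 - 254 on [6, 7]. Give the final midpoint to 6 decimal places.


f(x) = x^3 - 254
f(6) = -38 < 0
f(7) = 89 > 0

Step 1: midpoint = (6.000000 + 7.000000)/2 = 6.500000
  f(6.500000) = 20.625000
  f(mid) > 0, so root is in [6.000000, 6.500000]

Step 2: midpoint = (6.000000 + 6.500000)/2 = 6.250000
  f(6.250000) = -9.859375
  f(mid) < 0, so root is in [6.250000, 6.500000]

Step 3: midpoint = (6.250000 + 6.500000)/2 = 6.375000
  f(6.375000) = 5.083984
  f(mid) > 0, so root is in [6.250000, 6.375000]

midpoint = 6.375000


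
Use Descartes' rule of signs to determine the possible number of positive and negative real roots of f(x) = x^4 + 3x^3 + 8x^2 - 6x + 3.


Descartes' rule of signs:

For positive roots, count sign changes in f(x) = x^4 + 3x^3 + 8x^2 - 6x + 3:
Signs of coefficients: +, +, +, -, +
Number of sign changes: 2
Possible positive real roots: 2, 0

For negative roots, examine f(-x) = x^4 - 3x^3 + 8x^2 + 6x + 3:
Signs of coefficients: +, -, +, +, +
Number of sign changes: 2
Possible negative real roots: 2, 0

Positive roots: 2 or 0; Negative roots: 2 or 0


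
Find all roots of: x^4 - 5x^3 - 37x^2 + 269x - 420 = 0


Let p(x) = x^4 - 5x^3 - 37x^2 + 269x - 420. By the rational root theorem (leading coefficient 1), any rational root is an integer divisor of 420: try ±1, ±2, ... in turn.
Test x = 1: value = -192 ≠ 0.
Test x = -1: value = -720 ≠ 0.
Test x = 2: value = -54 ≠ 0.
Test x = -2: value = -1050 ≠ 0.
Test x = 3: value = 0 ✓, so (x - 3) is a factor.
Synthetic division by (x - 3): bring down 1; 1(3) - 5 = -2; (-2)(3) - 37 = -43; (-43)(3) + 269 = 140; 140(3) - 420 = 0 → quotient x^3 - 2x^2 - 43x + 140, remainder 0.
Continue with the quotient x^3 - 2x^2 - 43x + 140 (candidates must divide 140).
Test x = 4: value = 0 ✓, so (x - 4) is a factor.
Synthetic division by (x - 4): bring down 1; 1(4) - 2 = 2; 2(4) - 43 = -35; (-35)(4) + 140 = 0 → quotient x^2 + 2x - 35, remainder 0.
Solve the quadratic x^2 + 2x - 35 = 0: discriminant = 2^2 - 4(1)(-35) = 4 + 140 = 144.
sqrt(144) = 12, so x = (-2 ± 12)/2: x = 5 or x = -7.
Collecting all roots found:

x = -7, x = 3, x = 4, x = 5


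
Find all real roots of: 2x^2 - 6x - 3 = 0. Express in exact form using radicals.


Using the quadratic formula: x = (-b ± sqrt(b^2 - 4ac)) / (2a)
Here a = 2, b = -6, c = -3
Discriminant = b^2 - 4ac = (-6)^2 - 4(2)(-3) = 36 + 24 = 60
Since discriminant = 60 > 0, there are two real roots.
x = (6 ± 2*sqrt(15)) / 4
Simplifying: x = (3 ± sqrt(15)) / 2
Numerically: x ≈ 3.4365 or x ≈ -0.4365

x = (3 + sqrt(15)) / 2 or x = (3 - sqrt(15)) / 2


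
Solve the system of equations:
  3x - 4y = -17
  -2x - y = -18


Using Cramer's rule:
Determinant D = (3)(-1) - (-2)(-4) = -3 - 8 = -11
Dx = (-17)(-1) - (-18)(-4) = 17 - 72 = -55
Dy = (3)(-18) - (-2)(-17) = -54 - 34 = -88
x = Dx/D = -55/-11 = 5
y = Dy/D = -88/-11 = 8

x = 5, y = 8


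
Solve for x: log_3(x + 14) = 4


Convert to exponential form: x + 14 = 3^4 = 81
x = 81 - 14 = 67
Check: log_3(67 + 14) = log_3(81) = log_3(81) = 4 ✓

x = 67


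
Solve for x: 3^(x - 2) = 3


Express both sides with the same base.
3 = 3^1
Since the bases match, equate exponents: x - 2 = 1
So x = 1 - (-2) = 3

x = 3


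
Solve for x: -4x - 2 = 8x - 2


Starting with: -4x - 2 = 8x - 2
Move all x terms to left: (-4 - 8)x = -2 + 2
Simplify: -12x = 0
Divide both sides by -12: x = 0

x = 0


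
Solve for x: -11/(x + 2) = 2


Multiply both sides by (x + 2): -11 = 2(x + 2)
Distribute: -11 = 2x + 4
2x = -11 - 4 = -15
x = -15/2

x = -15/2


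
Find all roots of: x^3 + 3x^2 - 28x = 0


The constant term is 0, so x = 0 is a root. Factor out x:
  x^2 + 3x - 28 = 0
Solve the quadratic x^2 + 3x - 28 = 0: discriminant = 3^2 - 4(1)(-28) = 9 + 112 = 121.
sqrt(121) = 11, so x = (-3 ± 11)/2: x = 4 or x = -7.
Collecting all roots found:

x = -7, x = 0, x = 4


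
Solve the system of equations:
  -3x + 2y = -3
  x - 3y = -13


Using Cramer's rule:
Determinant D = (-3)(-3) - (1)(2) = 9 - 2 = 7
Dx = (-3)(-3) - (-13)(2) = 9 + 26 = 35
Dy = (-3)(-13) - (1)(-3) = 39 + 3 = 42
x = Dx/D = 35/7 = 5
y = Dy/D = 42/7 = 6

x = 5, y = 6


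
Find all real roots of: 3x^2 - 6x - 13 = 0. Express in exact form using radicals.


Using the quadratic formula: x = (-b ± sqrt(b^2 - 4ac)) / (2a)
Here a = 3, b = -6, c = -13
Discriminant = b^2 - 4ac = (-6)^2 - 4(3)(-13) = 36 + 156 = 192
Since discriminant = 192 > 0, there are two real roots.
x = (6 ± 8*sqrt(3)) / 6
Simplifying: x = (3 ± 4*sqrt(3)) / 3
Numerically: x ≈ 3.3094 or x ≈ -1.3094

x = (3 + 4*sqrt(3)) / 3 or x = (3 - 4*sqrt(3)) / 3


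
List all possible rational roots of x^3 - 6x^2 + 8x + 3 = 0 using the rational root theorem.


Rational root theorem: possible roots are ±p/q where:
  p divides the constant term (3): p ∈ {1, 3}
  q divides the leading coefficient (1): q ∈ {1}

All possible rational roots: -3, -1, 1, 3

-3, -1, 1, 3


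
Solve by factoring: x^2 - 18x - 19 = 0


We need two numbers that multiply to -19 and add to -18.
Those numbers are 1 and -19 (since 1 * (-19) = -19 and 1 + (-19) = -18).
So x^2 - 18x - 19 = (x + 1)(x - 19) = 0
Setting each factor to zero: x = -1 or x = 19

x = -1, x = 19


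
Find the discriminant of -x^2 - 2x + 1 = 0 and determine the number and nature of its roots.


For ax^2 + bx + c = 0, discriminant D = b^2 - 4ac
Here a = -1, b = -2, c = 1
D = (-2)^2 - 4(-1)(1) = 4 + 4 = 8

D = 8 > 0 but not a perfect square
The equation has 2 distinct real irrational roots.

Discriminant = 8, 2 distinct real irrational roots


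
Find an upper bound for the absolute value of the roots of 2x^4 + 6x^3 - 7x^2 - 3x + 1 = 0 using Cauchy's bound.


Cauchy's bound: all roots r satisfy |r| <= 1 + max(|a_i/a_n|) for i = 0,...,n-1
where a_n is the leading coefficient.

Coefficients: [2, 6, -7, -3, 1]
Leading coefficient a_n = 2
Ratios |a_i/a_n|: 3, 7/2, 3/2, 1/2
Maximum ratio: 7/2
Cauchy's bound: |r| <= 1 + 7/2 = 9/2

Upper bound = 9/2


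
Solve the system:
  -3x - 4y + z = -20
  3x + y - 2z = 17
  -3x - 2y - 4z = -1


Using Cramer's rule. Expand each determinant along the first row.
D  = (-3)*[1*(-4) - (-2)*(-2)] - (-4)*[3*(-4) - (-2)*(-3)] + 1*[3*(-2) - 1*(-3)]
  = (-3)*(-8) - (-4)*(-18) + 1*(-3) = -51
Dx = (-20)*[1*(-4) - (-2)*(-2)] - (-4)*[17*(-4) - (-2)*(-1)] + 1*[17*(-2) - 1*(-1)]
  = (-20)*(-8) - (-4)*(-70) + 1*(-33) = -153
Dy = (-3)*[17*(-4) - (-2)*(-1)] - (-20)*[3*(-4) - (-2)*(-3)] + 1*[3*(-1) - 17*(-3)]
  = (-3)*(-70) - (-20)*(-18) + 1*(48) = -102
Dz = (-3)*[1*(-1) - 17*(-2)] - (-4)*[3*(-1) - 17*(-3)] + (-20)*[3*(-2) - 1*(-3)]
  = (-3)*(33) - (-4)*(48) + (-20)*(-3) = 153
x = Dx/D = -153/-51 = 3, y = Dy/D = -102/-51 = 2, z = Dz/D = 153/-51 = -3
Check eq1: (-3)(3) + (-4)(2) + (1)(-3) = -20 = -20 ✓
Check eq2: (3)(3) + (1)(2) + (-2)(-3) = 17 = 17 ✓
Check eq3: (-3)(3) + (-2)(2) + (-4)(-3) = -1 = -1 ✓

x = 3, y = 2, z = -3


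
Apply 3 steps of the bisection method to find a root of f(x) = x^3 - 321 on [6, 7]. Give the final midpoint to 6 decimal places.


f(x) = x^3 - 321
f(6) = -105 < 0
f(7) = 22 > 0

Step 1: midpoint = (6.000000 + 7.000000)/2 = 6.500000
  f(6.500000) = -46.375000
  f(mid) < 0, so root is in [6.500000, 7.000000]

Step 2: midpoint = (6.500000 + 7.000000)/2 = 6.750000
  f(6.750000) = -13.453125
  f(mid) < 0, so root is in [6.750000, 7.000000]

Step 3: midpoint = (6.750000 + 7.000000)/2 = 6.875000
  f(6.875000) = 3.951172
  f(mid) > 0, so root is in [6.750000, 6.875000]

midpoint = 6.875000


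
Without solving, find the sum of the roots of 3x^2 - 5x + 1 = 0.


By Vieta's formulas for ax^2 + bx + c = 0:
  Sum of roots = -b/a
  Product of roots = c/a

Here a = 3, b = -5, c = 1
Sum = -(-5)/3 = 5/3
Product = 1/3 = 1/3

Sum = 5/3


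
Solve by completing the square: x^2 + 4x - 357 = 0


Start: x^2 + 4x - 357 = 0
Move constant: x^2 + 4x = 357
Half of 4 is 2, squared is 4
Add 4 to both sides: x^2 + 4x + 4 = 361
(x + 2)^2 = 361
x + 2 = ±19
x = -2 + 19 = 17 or x = -2 - 19 = -21

x = -21, x = 17


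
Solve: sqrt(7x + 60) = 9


Square both sides: 7x + 60 = 9^2 = 81
7x = 81 - 60 = 21
x = 3
Check: sqrt(7*3 + 60) = sqrt(81) = 9 ✓

x = 3


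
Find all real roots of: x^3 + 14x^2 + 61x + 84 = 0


Let p(x) = x^3 + 14x^2 + 61x + 84. By the rational root theorem (leading coefficient 1), any rational root is an integer divisor of 84: try ±1, ±2, ... in turn.
Test x = 1: value = 160 ≠ 0.
Test x = -1: value = 36 ≠ 0.
Test x = 2: value = 270 ≠ 0.
Test x = -2: value = 10 ≠ 0.
Test x = 3: value = 420 ≠ 0.
Test x = -3: value = 0 ✓, so (x + 3) is a factor.
Synthetic division by (x + 3): bring down 1; 1(-3) + 14 = 11; 11(-3) + 61 = 28; 28(-3) + 84 = 0 → quotient x^2 + 11x + 28, remainder 0.
Solve the quadratic x^2 + 11x + 28 = 0: discriminant = 11^2 - 4(1)(28) = 121 - 112 = 9.
sqrt(9) = 3, so x = (-11 ± 3)/2: x = -4 or x = -7.

x = -7, x = -4, x = -3


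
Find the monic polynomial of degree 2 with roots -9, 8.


A monic polynomial with roots -9, 8 is:
p(x) = (x + 9)(x - 8)
After multiplying by (x + 9): x + 9
After multiplying by (x - 8): x^2 + x - 72

x^2 + x - 72


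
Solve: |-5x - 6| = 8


An absolute value equation |expr| = 8 gives two cases:
Case 1: -5x - 6 = 8
  -5x = 14, so x = -14/5
Case 2: -5x - 6 = -8
  -5x = -2, so x = 2/5

x = -14/5, x = 2/5


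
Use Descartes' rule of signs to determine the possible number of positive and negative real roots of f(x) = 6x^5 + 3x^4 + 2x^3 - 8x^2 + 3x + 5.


Descartes' rule of signs:

For positive roots, count sign changes in f(x) = 6x^5 + 3x^4 + 2x^3 - 8x^2 + 3x + 5:
Signs of coefficients: +, +, +, -, +, +
Number of sign changes: 2
Possible positive real roots: 2, 0

For negative roots, examine f(-x) = -6x^5 + 3x^4 - 2x^3 - 8x^2 - 3x + 5:
Signs of coefficients: -, +, -, -, -, +
Number of sign changes: 3
Possible negative real roots: 3, 1

Positive roots: 2 or 0; Negative roots: 3 or 1


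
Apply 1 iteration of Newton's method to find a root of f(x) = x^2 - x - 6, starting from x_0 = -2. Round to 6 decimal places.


Newton's method: x_(n+1) = x_n - f(x_n)/f'(x_n)
f(x) = x^2 - x - 6
f'(x) = 2x - 1

Iteration 1:
  f(-2.000000) = 0.000000
  f'(-2.000000) = -5.000000
  x_1 = -2.000000 - (0.000000)/(-5.000000) = -2.000000

x_1 = -2.000000


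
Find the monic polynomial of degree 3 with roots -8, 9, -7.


A monic polynomial with roots -8, 9, -7 is:
p(x) = (x + 8)(x - 9)(x + 7)
After multiplying by (x + 8): x + 8
After multiplying by (x - 9): x^2 - x - 72
After multiplying by (x + 7): x^3 + 6x^2 - 79x - 504

x^3 + 6x^2 - 79x - 504


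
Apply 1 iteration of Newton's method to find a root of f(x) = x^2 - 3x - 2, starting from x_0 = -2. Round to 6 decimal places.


Newton's method: x_(n+1) = x_n - f(x_n)/f'(x_n)
f(x) = x^2 - 3x - 2
f'(x) = 2x - 3

Iteration 1:
  f(-2.000000) = 8.000000
  f'(-2.000000) = -7.000000
  x_1 = -2.000000 - (8.000000)/(-7.000000) = -0.857143

x_1 = -0.857143


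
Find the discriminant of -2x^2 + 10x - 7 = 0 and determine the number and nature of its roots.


For ax^2 + bx + c = 0, discriminant D = b^2 - 4ac
Here a = -2, b = 10, c = -7
D = (10)^2 - 4(-2)(-7) = 100 - 56 = 44

D = 44 > 0 but not a perfect square
The equation has 2 distinct real irrational roots.

Discriminant = 44, 2 distinct real irrational roots


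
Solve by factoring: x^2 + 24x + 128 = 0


We need two numbers that multiply to 128 and add to 24.
Those numbers are 8 and 16 (since 8 * 16 = 128 and 8 + 16 = 24).
So x^2 + 24x + 128 = (x + 8)(x + 16) = 0
Setting each factor to zero: x = -8 or x = -16

x = -16, x = -8


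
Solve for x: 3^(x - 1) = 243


Express both sides with the same base.
243 = 3^5
Since the bases match, equate exponents: x - 1 = 5
So x = 5 - (-1) = 6

x = 6


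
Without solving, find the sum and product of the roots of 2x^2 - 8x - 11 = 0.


By Vieta's formulas for ax^2 + bx + c = 0:
  Sum of roots = -b/a
  Product of roots = c/a

Here a = 2, b = -8, c = -11
Sum = -(-8)/2 = 4
Product = -11/2 = -11/2

Sum = 4, Product = -11/2


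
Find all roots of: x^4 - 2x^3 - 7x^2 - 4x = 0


The constant term is 0, so x = 0 is a root. Factor out x:
  x^3 - 2x^2 - 7x - 4 = 0
Let p(x) = x^3 - 2x^2 - 7x - 4. By the rational root theorem (leading coefficient 1), any rational root is an integer divisor of 4: try ±1, ±2, ... in turn.
Test x = 1: value = -12 ≠ 0.
Test x = -1: value = 0 ✓, so (x + 1) is a factor.
Synthetic division by (x + 1): bring down 1; 1(-1) - 2 = -3; (-3)(-1) - 7 = -4; (-4)(-1) - 4 = 0 → quotient x^2 - 3x - 4, remainder 0.
Solve the quadratic x^2 - 3x - 4 = 0: discriminant = (-3)^2 - 4(1)(-4) = 9 + 16 = 25.
sqrt(25) = 5, so x = (3 ± 5)/2: x = 4 or x = -1.
Collecting all roots found:

x = -1 (multiplicity 2), x = 0, x = 4


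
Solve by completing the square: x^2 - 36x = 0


Start: x^2 - 36x + 0 = 0
Move constant: x^2 - 36x = 0
Half of -36 is -18, squared is 324
Add 324 to both sides: x^2 - 36x + 324 = 324
(x - 18)^2 = 324
x - 18 = ±18
x = 18 + 18 = 36 or x = 18 - 18 = 0

x = 0, x = 36


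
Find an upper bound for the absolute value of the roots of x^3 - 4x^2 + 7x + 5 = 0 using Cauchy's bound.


Cauchy's bound: all roots r satisfy |r| <= 1 + max(|a_i/a_n|) for i = 0,...,n-1
where a_n is the leading coefficient.

Coefficients: [1, -4, 7, 5]
Leading coefficient a_n = 1
Ratios |a_i/a_n|: 4, 7, 5
Maximum ratio: 7
Cauchy's bound: |r| <= 1 + 7 = 8

Upper bound = 8


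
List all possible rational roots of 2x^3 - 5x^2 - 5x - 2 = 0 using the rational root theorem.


Rational root theorem: possible roots are ±p/q where:
  p divides the constant term (-2): p ∈ {1, 2}
  q divides the leading coefficient (2): q ∈ {1, 2}

All possible rational roots: -2, -1, -1/2, 1/2, 1, 2

-2, -1, -1/2, 1/2, 1, 2


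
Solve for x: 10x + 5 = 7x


Starting with: 10x + 5 = 7x
Move all x terms to left: (10 - 7)x = 0 - 5
Simplify: 3x = -5
Divide both sides by 3: x = -5/3

x = -5/3


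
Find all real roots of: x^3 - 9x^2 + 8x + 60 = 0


Let p(x) = x^3 - 9x^2 + 8x + 60. By the rational root theorem (leading coefficient 1), any rational root is an integer divisor of 60: try ±1, ±2, ... in turn.
Test x = 1: value = 60 ≠ 0.
Test x = -1: value = 42 ≠ 0.
Test x = 2: value = 48 ≠ 0.
Test x = -2: value = 0 ✓, so (x + 2) is a factor.
Synthetic division by (x + 2): bring down 1; 1(-2) - 9 = -11; (-11)(-2) + 8 = 30; 30(-2) + 60 = 0 → quotient x^2 - 11x + 30, remainder 0.
Solve the quadratic x^2 - 11x + 30 = 0: discriminant = (-11)^2 - 4(1)(30) = 121 - 120 = 1.
sqrt(1) = 1, so x = (11 ± 1)/2: x = 6 or x = 5.

x = -2, x = 5, x = 6


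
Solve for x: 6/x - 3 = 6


Subtract -3 from both sides: 6/x = 9
Multiply both sides by x: 6 = 9 * x
Divide by 9: x = 2/3

x = 2/3


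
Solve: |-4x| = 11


An absolute value equation |expr| = 11 gives two cases:
Case 1: -4x = 11
  -4x = 11, so x = -11/4
Case 2: -4x = -11
  -4x = -11, so x = 11/4

x = -11/4, x = 11/4


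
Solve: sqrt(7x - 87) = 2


Square both sides: 7x - 87 = 2^2 = 4
7x = 4 + 87 = 91
x = 13
Check: sqrt(7*13 - 87) = sqrt(4) = 2 ✓

x = 13


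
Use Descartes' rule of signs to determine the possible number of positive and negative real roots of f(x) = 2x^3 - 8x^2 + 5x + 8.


Descartes' rule of signs:

For positive roots, count sign changes in f(x) = 2x^3 - 8x^2 + 5x + 8:
Signs of coefficients: +, -, +, +
Number of sign changes: 2
Possible positive real roots: 2, 0

For negative roots, examine f(-x) = -2x^3 - 8x^2 - 5x + 8:
Signs of coefficients: -, -, -, +
Number of sign changes: 1
Possible negative real roots: 1

Positive roots: 2 or 0; Negative roots: 1


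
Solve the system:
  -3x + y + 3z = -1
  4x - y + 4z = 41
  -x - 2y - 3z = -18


Using Cramer's rule. Expand each determinant along the first row.
D  = (-3)*[(-1)*(-3) - 4*(-2)] - 1*[4*(-3) - 4*(-1)] + 3*[4*(-2) - (-1)*(-1)]
  = (-3)*(11) - 1*(-8) + 3*(-9) = -52
Dx = (-1)*[(-1)*(-3) - 4*(-2)] - 1*[41*(-3) - 4*(-18)] + 3*[41*(-2) - (-1)*(-18)]
  = (-1)*(11) - 1*(-51) + 3*(-100) = -260
Dy = (-3)*[41*(-3) - 4*(-18)] - (-1)*[4*(-3) - 4*(-1)] + 3*[4*(-18) - 41*(-1)]
  = (-3)*(-51) - (-1)*(-8) + 3*(-31) = 52
Dz = (-3)*[(-1)*(-18) - 41*(-2)] - 1*[4*(-18) - 41*(-1)] + (-1)*[4*(-2) - (-1)*(-1)]
  = (-3)*(100) - 1*(-31) + (-1)*(-9) = -260
x = Dx/D = -260/-52 = 5, y = Dy/D = 52/-52 = -1, z = Dz/D = -260/-52 = 5
Check eq1: (-3)(5) + (1)(-1) + (3)(5) = -1 = -1 ✓
Check eq2: (4)(5) + (-1)(-1) + (4)(5) = 41 = 41 ✓
Check eq3: (-1)(5) + (-2)(-1) + (-3)(5) = -18 = -18 ✓

x = 5, y = -1, z = 5


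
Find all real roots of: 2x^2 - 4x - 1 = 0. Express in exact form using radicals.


Using the quadratic formula: x = (-b ± sqrt(b^2 - 4ac)) / (2a)
Here a = 2, b = -4, c = -1
Discriminant = b^2 - 4ac = (-4)^2 - 4(2)(-1) = 16 + 8 = 24
Since discriminant = 24 > 0, there are two real roots.
x = (4 ± 2*sqrt(6)) / 4
Simplifying: x = (2 ± sqrt(6)) / 2
Numerically: x ≈ 2.2247 or x ≈ -0.2247

x = (2 + sqrt(6)) / 2 or x = (2 - sqrt(6)) / 2


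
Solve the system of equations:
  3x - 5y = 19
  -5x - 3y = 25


Using Cramer's rule:
Determinant D = (3)(-3) - (-5)(-5) = -9 - 25 = -34
Dx = (19)(-3) - (25)(-5) = -57 + 125 = 68
Dy = (3)(25) - (-5)(19) = 75 + 95 = 170
x = Dx/D = 68/-34 = -2
y = Dy/D = 170/-34 = -5

x = -2, y = -5


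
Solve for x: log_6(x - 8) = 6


Convert to exponential form: x - 8 = 6^6 = 46656
x = 46656 + 8 = 46664
Check: log_6(46664 - 8) = log_6(46656) = log_6(46656) = 6 ✓

x = 46664


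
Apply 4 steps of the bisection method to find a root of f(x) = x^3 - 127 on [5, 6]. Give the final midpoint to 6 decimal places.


f(x) = x^3 - 127
f(5) = -2 < 0
f(6) = 89 > 0

Step 1: midpoint = (5.000000 + 6.000000)/2 = 5.500000
  f(5.500000) = 39.375000
  f(mid) > 0, so root is in [5.000000, 5.500000]

Step 2: midpoint = (5.000000 + 5.500000)/2 = 5.250000
  f(5.250000) = 17.703125
  f(mid) > 0, so root is in [5.000000, 5.250000]

Step 3: midpoint = (5.000000 + 5.250000)/2 = 5.125000
  f(5.125000) = 7.611328
  f(mid) > 0, so root is in [5.000000, 5.125000]

Step 4: midpoint = (5.000000 + 5.125000)/2 = 5.062500
  f(5.062500) = 2.746338
  f(mid) > 0, so root is in [5.000000, 5.062500]

midpoint = 5.062500


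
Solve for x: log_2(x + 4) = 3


Convert to exponential form: x + 4 = 2^3 = 8
x = 8 - 4 = 4
Check: log_2(4 + 4) = log_2(8) = log_2(8) = 3 ✓

x = 4


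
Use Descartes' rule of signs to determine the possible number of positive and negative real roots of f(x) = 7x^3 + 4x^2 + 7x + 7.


Descartes' rule of signs:

For positive roots, count sign changes in f(x) = 7x^3 + 4x^2 + 7x + 7:
Signs of coefficients: +, +, +, +
Number of sign changes: 0
Possible positive real roots: 0

For negative roots, examine f(-x) = -7x^3 + 4x^2 - 7x + 7:
Signs of coefficients: -, +, -, +
Number of sign changes: 3
Possible negative real roots: 3, 1

Positive roots: 0; Negative roots: 3 or 1


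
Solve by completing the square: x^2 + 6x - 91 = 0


Start: x^2 + 6x - 91 = 0
Move constant: x^2 + 6x = 91
Half of 6 is 3, squared is 9
Add 9 to both sides: x^2 + 6x + 9 = 100
(x + 3)^2 = 100
x + 3 = ±10
x = -3 + 10 = 7 or x = -3 - 10 = -13

x = -13, x = 7


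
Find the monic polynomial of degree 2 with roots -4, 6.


A monic polynomial with roots -4, 6 is:
p(x) = (x + 4)(x - 6)
After multiplying by (x + 4): x + 4
After multiplying by (x - 6): x^2 - 2x - 24

x^2 - 2x - 24


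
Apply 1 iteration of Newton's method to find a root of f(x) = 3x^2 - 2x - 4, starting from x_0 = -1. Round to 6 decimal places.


Newton's method: x_(n+1) = x_n - f(x_n)/f'(x_n)
f(x) = 3x^2 - 2x - 4
f'(x) = 6x - 2

Iteration 1:
  f(-1.000000) = 1.000000
  f'(-1.000000) = -8.000000
  x_1 = -1.000000 - (1.000000)/(-8.000000) = -0.875000

x_1 = -0.875000


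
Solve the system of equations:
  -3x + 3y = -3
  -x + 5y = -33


Using Cramer's rule:
Determinant D = (-3)(5) - (-1)(3) = -15 + 3 = -12
Dx = (-3)(5) - (-33)(3) = -15 + 99 = 84
Dy = (-3)(-33) - (-1)(-3) = 99 - 3 = 96
x = Dx/D = 84/-12 = -7
y = Dy/D = 96/-12 = -8

x = -7, y = -8


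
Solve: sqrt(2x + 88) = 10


Square both sides: 2x + 88 = 10^2 = 100
2x = 100 - 88 = 12
x = 6
Check: sqrt(2*6 + 88) = sqrt(100) = 10 ✓

x = 6


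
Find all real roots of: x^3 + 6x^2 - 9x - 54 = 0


Let p(x) = x^3 + 6x^2 - 9x - 54. By the rational root theorem (leading coefficient 1), any rational root is an integer divisor of 54: try ±1, ±2, ... in turn.
Test x = 1: value = -56 ≠ 0.
Test x = -1: value = -40 ≠ 0.
Test x = 2: value = -40 ≠ 0.
Test x = -2: value = -20 ≠ 0.
Test x = 3: value = 0 ✓, so (x - 3) is a factor.
Synthetic division by (x - 3): bring down 1; 1(3) + 6 = 9; 9(3) - 9 = 18; 18(3) - 54 = 0 → quotient x^2 + 9x + 18, remainder 0.
Solve the quadratic x^2 + 9x + 18 = 0: discriminant = 9^2 - 4(1)(18) = 81 - 72 = 9.
sqrt(9) = 3, so x = (-9 ± 3)/2: x = -3 or x = -6.

x = -6, x = -3, x = 3


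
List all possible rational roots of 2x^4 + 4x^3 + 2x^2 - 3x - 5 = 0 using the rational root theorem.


Rational root theorem: possible roots are ±p/q where:
  p divides the constant term (-5): p ∈ {1, 5}
  q divides the leading coefficient (2): q ∈ {1, 2}

All possible rational roots: -5, -5/2, -1, -1/2, 1/2, 1, 5/2, 5

-5, -5/2, -1, -1/2, 1/2, 1, 5/2, 5


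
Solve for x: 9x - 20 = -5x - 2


Starting with: 9x - 20 = -5x - 2
Move all x terms to left: (9 + 5)x = -2 + 20
Simplify: 14x = 18
Divide both sides by 14: x = 9/7

x = 9/7


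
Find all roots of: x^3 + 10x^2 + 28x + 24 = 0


Let p(x) = x^3 + 10x^2 + 28x + 24. By the rational root theorem (leading coefficient 1), any rational root is an integer divisor of 24: try ±1, ±2, ... in turn.
Test x = 1: value = 63 ≠ 0.
Test x = -1: value = 5 ≠ 0.
Test x = 2: value = 128 ≠ 0.
Test x = -2: value = 0 ✓, so (x + 2) is a factor.
Synthetic division by (x + 2): bring down 1; 1(-2) + 10 = 8; 8(-2) + 28 = 12; 12(-2) + 24 = 0 → quotient x^2 + 8x + 12, remainder 0.
Solve the quadratic x^2 + 8x + 12 = 0: discriminant = 8^2 - 4(1)(12) = 64 - 48 = 16.
sqrt(16) = 4, so x = (-8 ± 4)/2: x = -2 or x = -6.
Collecting all roots found:

x = -6, x = -2 (multiplicity 2)


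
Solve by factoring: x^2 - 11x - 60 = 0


We need two numbers that multiply to -60 and add to -11.
Those numbers are -15 and 4 (since (-15) * 4 = -60 and (-15) + 4 = -11).
So x^2 - 11x - 60 = (x - 15)(x + 4) = 0
Setting each factor to zero: x = 15 or x = -4

x = -4, x = 15


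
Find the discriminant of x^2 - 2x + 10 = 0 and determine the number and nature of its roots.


For ax^2 + bx + c = 0, discriminant D = b^2 - 4ac
Here a = 1, b = -2, c = 10
D = (-2)^2 - 4(1)(10) = 4 - 40 = -36

D = -36 < 0
The equation has no real roots (2 complex conjugate roots).

Discriminant = -36, no real roots (2 complex conjugate roots)


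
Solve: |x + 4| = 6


An absolute value equation |expr| = 6 gives two cases:
Case 1: x + 4 = 6
  x = 2, so x = 2
Case 2: x + 4 = -6
  x = -10, so x = -10

x = -10, x = 2


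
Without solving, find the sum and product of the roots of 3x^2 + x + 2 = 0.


By Vieta's formulas for ax^2 + bx + c = 0:
  Sum of roots = -b/a
  Product of roots = c/a

Here a = 3, b = 1, c = 2
Sum = -(1)/3 = -1/3
Product = 2/3 = 2/3

Sum = -1/3, Product = 2/3


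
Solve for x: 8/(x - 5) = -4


Multiply both sides by (x - 5): 8 = -4(x - 5)
Distribute: 8 = -4x + 20
-4x = 8 - 20 = -12
x = 3

x = 3


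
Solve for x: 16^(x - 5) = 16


Express both sides with the same base.
16 = 16^1
Since the bases match, equate exponents: x - 5 = 1
So x = 1 - (-5) = 6

x = 6


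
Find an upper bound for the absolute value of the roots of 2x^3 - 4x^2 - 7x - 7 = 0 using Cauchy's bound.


Cauchy's bound: all roots r satisfy |r| <= 1 + max(|a_i/a_n|) for i = 0,...,n-1
where a_n is the leading coefficient.

Coefficients: [2, -4, -7, -7]
Leading coefficient a_n = 2
Ratios |a_i/a_n|: 2, 7/2, 7/2
Maximum ratio: 7/2
Cauchy's bound: |r| <= 1 + 7/2 = 9/2

Upper bound = 9/2


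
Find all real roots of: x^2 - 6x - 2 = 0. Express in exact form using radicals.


Using the quadratic formula: x = (-b ± sqrt(b^2 - 4ac)) / (2a)
Here a = 1, b = -6, c = -2
Discriminant = b^2 - 4ac = (-6)^2 - 4(1)(-2) = 36 + 8 = 44
Since discriminant = 44 > 0, there are two real roots.
x = (6 ± 2*sqrt(11)) / 2
Simplifying: x = 3 ± sqrt(11)
Numerically: x ≈ 6.3166 or x ≈ -0.3166

x = 3 + sqrt(11) or x = 3 - sqrt(11)


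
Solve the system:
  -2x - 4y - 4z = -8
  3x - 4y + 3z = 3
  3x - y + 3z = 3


Using Cramer's rule. Expand each determinant along the first row.
D  = (-2)*[(-4)*3 - 3*(-1)] - (-4)*[3*3 - 3*3] + (-4)*[3*(-1) - (-4)*3]
  = (-2)*(-9) - (-4)*(0) + (-4)*(9) = -18
Dx = (-8)*[(-4)*3 - 3*(-1)] - (-4)*[3*3 - 3*3] + (-4)*[3*(-1) - (-4)*3]
  = (-8)*(-9) - (-4)*(0) + (-4)*(9) = 36
Dy = (-2)*[3*3 - 3*3] - (-8)*[3*3 - 3*3] + (-4)*[3*3 - 3*3]
  = (-2)*(0) - (-8)*(0) + (-4)*(0) = 0
Dz = (-2)*[(-4)*3 - 3*(-1)] - (-4)*[3*3 - 3*3] + (-8)*[3*(-1) - (-4)*3]
  = (-2)*(-9) - (-4)*(0) + (-8)*(9) = -54
x = Dx/D = 36/-18 = -2, y = Dy/D = 0/-18 = 0, z = Dz/D = -54/-18 = 3
Check eq1: (-2)(-2) + (-4)(0) + (-4)(3) = -8 = -8 ✓
Check eq2: (3)(-2) + (-4)(0) + (3)(3) = 3 = 3 ✓
Check eq3: (3)(-2) + (-1)(0) + (3)(3) = 3 = 3 ✓

x = -2, y = 0, z = 3


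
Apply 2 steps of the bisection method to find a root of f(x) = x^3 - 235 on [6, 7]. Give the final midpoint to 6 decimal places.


f(x) = x^3 - 235
f(6) = -19 < 0
f(7) = 108 > 0

Step 1: midpoint = (6.000000 + 7.000000)/2 = 6.500000
  f(6.500000) = 39.625000
  f(mid) > 0, so root is in [6.000000, 6.500000]

Step 2: midpoint = (6.000000 + 6.500000)/2 = 6.250000
  f(6.250000) = 9.140625
  f(mid) > 0, so root is in [6.000000, 6.250000]

midpoint = 6.250000


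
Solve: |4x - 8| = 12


An absolute value equation |expr| = 12 gives two cases:
Case 1: 4x - 8 = 12
  4x = 20, so x = 5
Case 2: 4x - 8 = -12
  4x = -4, so x = -1

x = -1, x = 5


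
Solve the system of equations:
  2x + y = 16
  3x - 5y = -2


Using Cramer's rule:
Determinant D = (2)(-5) - (3)(1) = -10 - 3 = -13
Dx = (16)(-5) - (-2)(1) = -80 + 2 = -78
Dy = (2)(-2) - (3)(16) = -4 - 48 = -52
x = Dx/D = -78/-13 = 6
y = Dy/D = -52/-13 = 4

x = 6, y = 4


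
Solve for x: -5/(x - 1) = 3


Multiply both sides by (x - 1): -5 = 3(x - 1)
Distribute: -5 = 3x - 3
3x = -5 + 3 = -2
x = -2/3

x = -2/3


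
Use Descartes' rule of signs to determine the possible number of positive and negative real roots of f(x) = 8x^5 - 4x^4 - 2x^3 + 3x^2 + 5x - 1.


Descartes' rule of signs:

For positive roots, count sign changes in f(x) = 8x^5 - 4x^4 - 2x^3 + 3x^2 + 5x - 1:
Signs of coefficients: +, -, -, +, +, -
Number of sign changes: 3
Possible positive real roots: 3, 1

For negative roots, examine f(-x) = -8x^5 - 4x^4 + 2x^3 + 3x^2 - 5x - 1:
Signs of coefficients: -, -, +, +, -, -
Number of sign changes: 2
Possible negative real roots: 2, 0

Positive roots: 3 or 1; Negative roots: 2 or 0


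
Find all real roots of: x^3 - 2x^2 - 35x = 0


The constant term is 0, so x = 0 is a root. Factor out x:
  x(x^2 - 2x - 35) = 0
Solve the quadratic x^2 - 2x - 35 = 0: discriminant = (-2)^2 - 4(1)(-35) = 4 + 140 = 144.
sqrt(144) = 12, so x = (2 ± 12)/2: x = 7 or x = -5.

x = -5, x = 0, x = 7
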